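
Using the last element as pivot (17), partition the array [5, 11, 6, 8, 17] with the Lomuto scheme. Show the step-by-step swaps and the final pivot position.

Lomuto partition with pivot = 17:

Initial array: [5, 11, 6, 8, 17]

arr[0]=5 <= 17: swap with position 0, array becomes [5, 11, 6, 8, 17]
arr[1]=11 <= 17: swap with position 1, array becomes [5, 11, 6, 8, 17]
arr[2]=6 <= 17: swap with position 2, array becomes [5, 11, 6, 8, 17]
arr[3]=8 <= 17: swap with position 3, array becomes [5, 11, 6, 8, 17]

Place pivot at position 4: [5, 11, 6, 8, 17]
Pivot position: 4

After partitioning with pivot 17, the array becomes [5, 11, 6, 8, 17]. The pivot is placed at index 4. All elements to the left of the pivot are <= 17, and all elements to the right are > 17.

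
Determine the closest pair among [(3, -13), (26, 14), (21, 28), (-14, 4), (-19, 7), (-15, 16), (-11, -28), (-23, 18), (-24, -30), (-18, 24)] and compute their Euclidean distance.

Computing all pairwise distances among 10 points:

d((3, -13), (26, 14)) = 35.4683
d((3, -13), (21, 28)) = 44.7772
d((3, -13), (-14, 4)) = 24.0416
d((3, -13), (-19, 7)) = 29.7321
d((3, -13), (-15, 16)) = 34.1321
d((3, -13), (-11, -28)) = 20.5183
d((3, -13), (-23, 18)) = 40.4599
d((3, -13), (-24, -30)) = 31.9061
d((3, -13), (-18, 24)) = 42.5441
d((26, 14), (21, 28)) = 14.8661
d((26, 14), (-14, 4)) = 41.2311
d((26, 14), (-19, 7)) = 45.5412
d((26, 14), (-15, 16)) = 41.0488
d((26, 14), (-11, -28)) = 55.9732
d((26, 14), (-23, 18)) = 49.163
d((26, 14), (-24, -30)) = 66.6033
d((26, 14), (-18, 24)) = 45.1221
d((21, 28), (-14, 4)) = 42.4382
d((21, 28), (-19, 7)) = 45.1774
d((21, 28), (-15, 16)) = 37.9473
d((21, 28), (-11, -28)) = 64.4981
d((21, 28), (-23, 18)) = 45.1221
d((21, 28), (-24, -30)) = 73.4098
d((21, 28), (-18, 24)) = 39.2046
d((-14, 4), (-19, 7)) = 5.831 <-- minimum
d((-14, 4), (-15, 16)) = 12.0416
d((-14, 4), (-11, -28)) = 32.1403
d((-14, 4), (-23, 18)) = 16.6433
d((-14, 4), (-24, -30)) = 35.4401
d((-14, 4), (-18, 24)) = 20.3961
d((-19, 7), (-15, 16)) = 9.8489
d((-19, 7), (-11, -28)) = 35.9026
d((-19, 7), (-23, 18)) = 11.7047
d((-19, 7), (-24, -30)) = 37.3363
d((-19, 7), (-18, 24)) = 17.0294
d((-15, 16), (-11, -28)) = 44.1814
d((-15, 16), (-23, 18)) = 8.2462
d((-15, 16), (-24, -30)) = 46.8722
d((-15, 16), (-18, 24)) = 8.544
d((-11, -28), (-23, 18)) = 47.5395
d((-11, -28), (-24, -30)) = 13.1529
d((-11, -28), (-18, 24)) = 52.469
d((-23, 18), (-24, -30)) = 48.0104
d((-23, 18), (-18, 24)) = 7.8102
d((-24, -30), (-18, 24)) = 54.3323

Closest pair: (-14, 4) and (-19, 7) with distance 5.831

The closest pair is (-14, 4) and (-19, 7) with Euclidean distance 5.831. For 10 points, brute-force pairwise comparison is shown above. For large n, the divide-and-conquer algorithm (sort by x, recurse on halves, check the dividing strip) achieves O(n log n).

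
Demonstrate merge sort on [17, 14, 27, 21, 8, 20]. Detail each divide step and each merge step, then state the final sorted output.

Merge sort trace:

Split: [17, 14, 27, 21, 8, 20] -> [17, 14, 27] and [21, 8, 20]
  Split: [17, 14, 27] -> [17] and [14, 27]
    Split: [14, 27] -> [14] and [27]
    Merge: [14] + [27] -> [14, 27]
  Merge: [17] + [14, 27] -> [14, 17, 27]
  Split: [21, 8, 20] -> [21] and [8, 20]
    Split: [8, 20] -> [8] and [20]
    Merge: [8] + [20] -> [8, 20]
  Merge: [21] + [8, 20] -> [8, 20, 21]
Merge: [14, 17, 27] + [8, 20, 21] -> [8, 14, 17, 20, 21, 27]

Final sorted array: [8, 14, 17, 20, 21, 27]

The merge sort proceeds by recursively splitting the array and merging sorted halves.
After all merges, the sorted array is [8, 14, 17, 20, 21, 27].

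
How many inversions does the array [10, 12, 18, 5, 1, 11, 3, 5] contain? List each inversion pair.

Finding inversions in [10, 12, 18, 5, 1, 11, 3, 5]:

(0, 3): arr[0]=10 > arr[3]=5
(0, 4): arr[0]=10 > arr[4]=1
(0, 6): arr[0]=10 > arr[6]=3
(0, 7): arr[0]=10 > arr[7]=5
(1, 3): arr[1]=12 > arr[3]=5
(1, 4): arr[1]=12 > arr[4]=1
(1, 5): arr[1]=12 > arr[5]=11
(1, 6): arr[1]=12 > arr[6]=3
(1, 7): arr[1]=12 > arr[7]=5
(2, 3): arr[2]=18 > arr[3]=5
(2, 4): arr[2]=18 > arr[4]=1
(2, 5): arr[2]=18 > arr[5]=11
(2, 6): arr[2]=18 > arr[6]=3
(2, 7): arr[2]=18 > arr[7]=5
(3, 4): arr[3]=5 > arr[4]=1
(3, 6): arr[3]=5 > arr[6]=3
(5, 6): arr[5]=11 > arr[6]=3
(5, 7): arr[5]=11 > arr[7]=5

Total inversions: 18

The array has 18 inversion(s): (0,3), (0,4), (0,6), (0,7), (1,3), (1,4), (1,5), (1,6), (1,7), (2,3), (2,4), (2,5), (2,6), (2,7), (3,4), (3,6), (5,6), (5,7). Each pair (i,j) satisfies i < j and arr[i] > arr[j].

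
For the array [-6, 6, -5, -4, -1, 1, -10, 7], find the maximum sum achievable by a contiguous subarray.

Using Kadane's algorithm on [-6, 6, -5, -4, -1, 1, -10, 7]:

Scanning through the array:
Position 1 (value 6): max_ending_here = 6, max_so_far = 6
Position 2 (value -5): max_ending_here = 1, max_so_far = 6
Position 3 (value -4): max_ending_here = -3, max_so_far = 6
Position 4 (value -1): max_ending_here = -1, max_so_far = 6
Position 5 (value 1): max_ending_here = 1, max_so_far = 6
Position 6 (value -10): max_ending_here = -9, max_so_far = 6
Position 7 (value 7): max_ending_here = 7, max_so_far = 7

Maximum subarray: [7]
Maximum sum: 7

The maximum subarray is [7] with sum 7. This subarray runs from index 7 to index 7.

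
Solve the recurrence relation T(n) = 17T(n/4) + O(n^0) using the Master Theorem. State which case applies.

Master Theorem for T(n) = 17T(n/4) + O(n^0):

a = 17, b = 4, c = 0
log_b(a) = log_4(17) = 2.0437

Case 1: c = 0 < log_4(17) = 2.0437
T(n) = O(n^(log_4 17))

For T(n) = 17T(n/4) + O(n^0): log_4(17) = 2.0437. This is Case 1 of the Master Theorem (c < log_b(a), work dominated by leaves), giving O(n^(log_4 17)).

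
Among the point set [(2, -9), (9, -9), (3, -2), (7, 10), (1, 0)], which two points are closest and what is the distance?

Computing all pairwise distances among 5 points:

d((2, -9), (9, -9)) = 7.0
d((2, -9), (3, -2)) = 7.0711
d((2, -9), (7, 10)) = 19.6469
d((2, -9), (1, 0)) = 9.0554
d((9, -9), (3, -2)) = 9.2195
d((9, -9), (7, 10)) = 19.105
d((9, -9), (1, 0)) = 12.0416
d((3, -2), (7, 10)) = 12.6491
d((3, -2), (1, 0)) = 2.8284 <-- minimum
d((7, 10), (1, 0)) = 11.6619

Closest pair: (3, -2) and (1, 0) with distance 2.8284

The closest pair is (3, -2) and (1, 0) with Euclidean distance 2.8284. For 5 points, brute-force pairwise comparison is shown above. For large n, the divide-and-conquer algorithm (sort by x, recurse on halves, check the dividing strip) achieves O(n log n).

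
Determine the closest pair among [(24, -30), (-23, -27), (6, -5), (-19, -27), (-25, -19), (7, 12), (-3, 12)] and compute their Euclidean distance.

Computing all pairwise distances among 7 points:

d((24, -30), (-23, -27)) = 47.0956
d((24, -30), (6, -5)) = 30.8058
d((24, -30), (-19, -27)) = 43.1045
d((24, -30), (-25, -19)) = 50.2195
d((24, -30), (7, 12)) = 45.31
d((24, -30), (-3, 12)) = 49.93
d((-23, -27), (6, -5)) = 36.4005
d((-23, -27), (-19, -27)) = 4.0 <-- minimum
d((-23, -27), (-25, -19)) = 8.2462
d((-23, -27), (7, 12)) = 49.2037
d((-23, -27), (-3, 12)) = 43.8292
d((6, -5), (-19, -27)) = 33.3017
d((6, -5), (-25, -19)) = 34.0147
d((6, -5), (7, 12)) = 17.0294
d((6, -5), (-3, 12)) = 19.2354
d((-19, -27), (-25, -19)) = 10.0
d((-19, -27), (7, 12)) = 46.8722
d((-19, -27), (-3, 12)) = 42.1545
d((-25, -19), (7, 12)) = 44.5533
d((-25, -19), (-3, 12)) = 38.0132
d((7, 12), (-3, 12)) = 10.0

Closest pair: (-23, -27) and (-19, -27) with distance 4.0

The closest pair is (-23, -27) and (-19, -27) with Euclidean distance 4.0. For 7 points, brute-force pairwise comparison is shown above. For large n, the divide-and-conquer algorithm (sort by x, recurse on halves, check the dividing strip) achieves O(n log n).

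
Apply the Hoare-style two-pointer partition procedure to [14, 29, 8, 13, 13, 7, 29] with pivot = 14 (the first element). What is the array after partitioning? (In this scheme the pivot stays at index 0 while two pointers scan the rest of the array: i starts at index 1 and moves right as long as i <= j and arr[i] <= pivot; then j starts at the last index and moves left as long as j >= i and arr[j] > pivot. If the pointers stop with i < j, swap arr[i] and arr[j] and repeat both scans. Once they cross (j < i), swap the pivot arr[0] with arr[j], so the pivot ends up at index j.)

Hoare-style two-pointer partition with pivot = 14:

Initial array: [14, 29, 8, 13, 13, 7, 29]

Pointers start at i = 1, j = 6.
i stops at index 1 (arr[1]=29 > 14), j stops at index 5 (arr[5]=7 <= 14): swap arr[1] and arr[5], array becomes [14, 7, 8, 13, 13, 29, 29]
i ends at 5, j ends at 4: the pointers have crossed (j < i), so scanning stops.

Swap pivot arr[0] with arr[4] to place pivot at position 4: [13, 7, 8, 13, 14, 29, 29]
Pivot position: 4

After partitioning with pivot 14, the array becomes [13, 7, 8, 13, 14, 29, 29]. The pivot is placed at index 4. All elements to the left of the pivot are <= 14, and all elements to the right are > 14.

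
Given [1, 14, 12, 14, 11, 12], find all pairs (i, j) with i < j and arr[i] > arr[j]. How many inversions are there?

Finding inversions in [1, 14, 12, 14, 11, 12]:

(1, 2): arr[1]=14 > arr[2]=12
(1, 4): arr[1]=14 > arr[4]=11
(1, 5): arr[1]=14 > arr[5]=12
(2, 4): arr[2]=12 > arr[4]=11
(3, 4): arr[3]=14 > arr[4]=11
(3, 5): arr[3]=14 > arr[5]=12

Total inversions: 6

The array has 6 inversion(s): (1,2), (1,4), (1,5), (2,4), (3,4), (3,5). Each pair (i,j) satisfies i < j and arr[i] > arr[j].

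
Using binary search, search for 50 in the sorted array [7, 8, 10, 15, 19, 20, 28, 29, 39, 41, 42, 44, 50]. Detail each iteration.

Binary search for 50 in [7, 8, 10, 15, 19, 20, 28, 29, 39, 41, 42, 44, 50]:

lo=0, hi=12, mid=6, arr[mid]=28 -> 28 < 50, search right half
lo=7, hi=12, mid=9, arr[mid]=41 -> 41 < 50, search right half
lo=10, hi=12, mid=11, arr[mid]=44 -> 44 < 50, search right half
lo=12, hi=12, mid=12, arr[mid]=50 -> Found target at index 12!

Binary search finds 50 at index 12 after 4 comparisons. The search repeatedly halves the search space by comparing with the middle element.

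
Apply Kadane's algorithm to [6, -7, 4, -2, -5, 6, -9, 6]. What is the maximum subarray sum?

Using Kadane's algorithm on [6, -7, 4, -2, -5, 6, -9, 6]:

Scanning through the array:
Position 1 (value -7): max_ending_here = -1, max_so_far = 6
Position 2 (value 4): max_ending_here = 4, max_so_far = 6
Position 3 (value -2): max_ending_here = 2, max_so_far = 6
Position 4 (value -5): max_ending_here = -3, max_so_far = 6
Position 5 (value 6): max_ending_here = 6, max_so_far = 6
Position 6 (value -9): max_ending_here = -3, max_so_far = 6
Position 7 (value 6): max_ending_here = 6, max_so_far = 6

Maximum subarray: [6]
Maximum sum: 6

The maximum subarray is [6] with sum 6. This subarray runs from index 0 to index 0.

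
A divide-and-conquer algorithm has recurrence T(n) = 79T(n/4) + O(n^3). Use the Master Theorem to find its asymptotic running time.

Master Theorem for T(n) = 79T(n/4) + O(n^3):

a = 79, b = 4, c = 3
log_b(a) = log_4(79) = 3.1519

Case 1: c = 3 < log_4(79) = 3.1519
T(n) = O(n^(log_4 79))

For T(n) = 79T(n/4) + O(n^3): log_4(79) = 3.1519. This is Case 1 of the Master Theorem (c < log_b(a), work dominated by leaves), giving O(n^(log_4 79)).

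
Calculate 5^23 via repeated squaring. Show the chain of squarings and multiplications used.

Computing 5^23 by squaring (build up from 5^1; each line after the first costs one multiplication):

5^1 = 5
5^2 = (5^1)^2 = 5^2 = 25
5^4 = (5^2)^2 = 25^2 = 625
5^5 = 5 * 5^4 = 5 * 625 = 3125
5^10 = (5^5)^2 = 3125^2 = 9765625
5^11 = 5 * 5^10 = 5 * 9765625 = 48828125
5^22 = (5^11)^2 = 48828125^2 = 2384185791015625
5^23 = 5 * 5^22 = 5 * 2384185791015625 = 11920928955078125

Result: 11920928955078125
Multiplications needed: 7 (7 lines after 5^1)

5^23 = 11920928955078125. Using exponentiation by squaring, this requires 7 multiplications. The key idea: if the exponent is even, square the half-power; if odd, multiply by the base once.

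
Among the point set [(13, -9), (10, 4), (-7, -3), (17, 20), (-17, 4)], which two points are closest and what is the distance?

Computing all pairwise distances among 5 points:

d((13, -9), (10, 4)) = 13.3417
d((13, -9), (-7, -3)) = 20.8806
d((13, -9), (17, 20)) = 29.2746
d((13, -9), (-17, 4)) = 32.6956
d((10, 4), (-7, -3)) = 18.3848
d((10, 4), (17, 20)) = 17.4642
d((10, 4), (-17, 4)) = 27.0
d((-7, -3), (17, 20)) = 33.2415
d((-7, -3), (-17, 4)) = 12.2066 <-- minimum
d((17, 20), (-17, 4)) = 37.5766

Closest pair: (-7, -3) and (-17, 4) with distance 12.2066

The closest pair is (-7, -3) and (-17, 4) with Euclidean distance 12.2066. For 5 points, brute-force pairwise comparison is shown above. For large n, the divide-and-conquer algorithm (sort by x, recurse on halves, check the dividing strip) achieves O(n log n).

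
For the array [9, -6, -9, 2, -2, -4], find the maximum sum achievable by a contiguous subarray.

Using Kadane's algorithm on [9, -6, -9, 2, -2, -4]:

Scanning through the array:
Position 1 (value -6): max_ending_here = 3, max_so_far = 9
Position 2 (value -9): max_ending_here = -6, max_so_far = 9
Position 3 (value 2): max_ending_here = 2, max_so_far = 9
Position 4 (value -2): max_ending_here = 0, max_so_far = 9
Position 5 (value -4): max_ending_here = -4, max_so_far = 9

Maximum subarray: [9]
Maximum sum: 9

The maximum subarray is [9] with sum 9. This subarray runs from index 0 to index 0.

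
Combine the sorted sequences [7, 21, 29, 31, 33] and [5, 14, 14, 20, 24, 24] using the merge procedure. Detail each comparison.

Merging process:

Compare 7 vs 5: take 5 from right. Merged: [5]
Compare 7 vs 14: take 7 from left. Merged: [5, 7]
Compare 21 vs 14: take 14 from right. Merged: [5, 7, 14]
Compare 21 vs 14: take 14 from right. Merged: [5, 7, 14, 14]
Compare 21 vs 20: take 20 from right. Merged: [5, 7, 14, 14, 20]
Compare 21 vs 24: take 21 from left. Merged: [5, 7, 14, 14, 20, 21]
Compare 29 vs 24: take 24 from right. Merged: [5, 7, 14, 14, 20, 21, 24]
Compare 29 vs 24: take 24 from right. Merged: [5, 7, 14, 14, 20, 21, 24, 24]
Append remaining from left: [29, 31, 33]. Merged: [5, 7, 14, 14, 20, 21, 24, 24, 29, 31, 33]

Final merged array: [5, 7, 14, 14, 20, 21, 24, 24, 29, 31, 33]
Total comparisons: 8

The merged array is [5, 7, 14, 14, 20, 21, 24, 24, 29, 31, 33], requiring 8 comparisons. The merge step runs in O(n) time where n is the total number of elements.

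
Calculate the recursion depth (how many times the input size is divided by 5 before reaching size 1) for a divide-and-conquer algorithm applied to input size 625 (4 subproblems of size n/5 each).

For divide and conquer with division factor 5:

Problem sizes at each level:
Level 0: 625
Level 1: 125
Level 2: 25
Level 3: 5
Level 4: 1

The root is level 0 and the size-1 base case is level 4 (the tree spans levels 0 through 4, i.e. 5 levels counting the root), so the depth is the number of divisions: log_5(625) = 4

The recursion tree depth is log_5(625) = 4. At each level, the problem size is divided by 5, so it takes 4 divisions to reduce to a base case of size 1. The algorithm makes 4 recursive calls at each level.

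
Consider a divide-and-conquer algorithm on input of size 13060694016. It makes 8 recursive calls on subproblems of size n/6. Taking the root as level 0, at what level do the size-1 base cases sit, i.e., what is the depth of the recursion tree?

For divide and conquer with division factor 6:

Problem sizes at each level:
Level 0: 13060694016
Level 1: 2176782336
Level 2: 362797056
Level 3: 60466176
Level 4: 10077696
Level 5: 1679616
Level 6: 279936
Level 7: 46656
Level 8: 7776
Level 9: 1296
Level 10: 216
Level 11: 36
Level 12: 6
Level 13: 1

The root is level 0 and the size-1 base case is level 13 (the tree spans levels 0 through 13, i.e. 14 levels counting the root), so the depth is the number of divisions: log_6(13060694016) = 13

The recursion tree depth is log_6(13060694016) = 13. At each level, the problem size is divided by 6, so it takes 13 divisions to reduce to a base case of size 1. The algorithm makes 8 recursive calls at each level.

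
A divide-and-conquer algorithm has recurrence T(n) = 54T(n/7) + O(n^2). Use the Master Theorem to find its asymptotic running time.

Master Theorem for T(n) = 54T(n/7) + O(n^2):

a = 54, b = 7, c = 2
log_b(a) = log_7(54) = 2.0499

Case 1: c = 2 < log_7(54) = 2.0499
T(n) = O(n^(log_7 54))

For T(n) = 54T(n/7) + O(n^2): log_7(54) = 2.0499. This is Case 1 of the Master Theorem (c < log_b(a), work dominated by leaves), giving O(n^(log_7 54)).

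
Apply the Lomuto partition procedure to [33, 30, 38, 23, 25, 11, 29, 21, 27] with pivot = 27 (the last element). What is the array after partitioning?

Lomuto partition with pivot = 27:

Initial array: [33, 30, 38, 23, 25, 11, 29, 21, 27]

arr[0]=33 > 27: no swap
arr[1]=30 > 27: no swap
arr[2]=38 > 27: no swap
arr[3]=23 <= 27: swap with position 0, array becomes [23, 30, 38, 33, 25, 11, 29, 21, 27]
arr[4]=25 <= 27: swap with position 1, array becomes [23, 25, 38, 33, 30, 11, 29, 21, 27]
arr[5]=11 <= 27: swap with position 2, array becomes [23, 25, 11, 33, 30, 38, 29, 21, 27]
arr[6]=29 > 27: no swap
arr[7]=21 <= 27: swap with position 3, array becomes [23, 25, 11, 21, 30, 38, 29, 33, 27]

Place pivot at position 4: [23, 25, 11, 21, 27, 38, 29, 33, 30]
Pivot position: 4

After partitioning with pivot 27, the array becomes [23, 25, 11, 21, 27, 38, 29, 33, 30]. The pivot is placed at index 4. All elements to the left of the pivot are <= 27, and all elements to the right are > 27.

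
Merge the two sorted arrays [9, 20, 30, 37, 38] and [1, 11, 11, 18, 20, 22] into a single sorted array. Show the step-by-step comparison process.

Merging process:

Compare 9 vs 1: take 1 from right. Merged: [1]
Compare 9 vs 11: take 9 from left. Merged: [1, 9]
Compare 20 vs 11: take 11 from right. Merged: [1, 9, 11]
Compare 20 vs 11: take 11 from right. Merged: [1, 9, 11, 11]
Compare 20 vs 18: take 18 from right. Merged: [1, 9, 11, 11, 18]
Compare 20 vs 20: take 20 from left. Merged: [1, 9, 11, 11, 18, 20]
Compare 30 vs 20: take 20 from right. Merged: [1, 9, 11, 11, 18, 20, 20]
Compare 30 vs 22: take 22 from right. Merged: [1, 9, 11, 11, 18, 20, 20, 22]
Append remaining from left: [30, 37, 38]. Merged: [1, 9, 11, 11, 18, 20, 20, 22, 30, 37, 38]

Final merged array: [1, 9, 11, 11, 18, 20, 20, 22, 30, 37, 38]
Total comparisons: 8

The merged array is [1, 9, 11, 11, 18, 20, 20, 22, 30, 37, 38], requiring 8 comparisons. The merge step runs in O(n) time where n is the total number of elements.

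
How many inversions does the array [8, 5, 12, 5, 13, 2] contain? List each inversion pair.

Finding inversions in [8, 5, 12, 5, 13, 2]:

(0, 1): arr[0]=8 > arr[1]=5
(0, 3): arr[0]=8 > arr[3]=5
(0, 5): arr[0]=8 > arr[5]=2
(1, 5): arr[1]=5 > arr[5]=2
(2, 3): arr[2]=12 > arr[3]=5
(2, 5): arr[2]=12 > arr[5]=2
(3, 5): arr[3]=5 > arr[5]=2
(4, 5): arr[4]=13 > arr[5]=2

Total inversions: 8

The array has 8 inversion(s): (0,1), (0,3), (0,5), (1,5), (2,3), (2,5), (3,5), (4,5). Each pair (i,j) satisfies i < j and arr[i] > arr[j].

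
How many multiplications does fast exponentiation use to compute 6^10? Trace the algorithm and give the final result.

Computing 6^10 by squaring (build up from 6^1; each line after the first costs one multiplication):

6^1 = 6
6^2 = (6^1)^2 = 6^2 = 36
6^4 = (6^2)^2 = 36^2 = 1296
6^5 = 6 * 6^4 = 6 * 1296 = 7776
6^10 = (6^5)^2 = 7776^2 = 60466176

Result: 60466176
Multiplications needed: 4 (4 lines after 6^1)

6^10 = 60466176. Using exponentiation by squaring, this requires 4 multiplications. The key idea: if the exponent is even, square the half-power; if odd, multiply by the base once.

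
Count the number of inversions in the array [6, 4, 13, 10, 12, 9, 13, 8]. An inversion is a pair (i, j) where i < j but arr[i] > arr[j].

Finding inversions in [6, 4, 13, 10, 12, 9, 13, 8]:

(0, 1): arr[0]=6 > arr[1]=4
(2, 3): arr[2]=13 > arr[3]=10
(2, 4): arr[2]=13 > arr[4]=12
(2, 5): arr[2]=13 > arr[5]=9
(2, 7): arr[2]=13 > arr[7]=8
(3, 5): arr[3]=10 > arr[5]=9
(3, 7): arr[3]=10 > arr[7]=8
(4, 5): arr[4]=12 > arr[5]=9
(4, 7): arr[4]=12 > arr[7]=8
(5, 7): arr[5]=9 > arr[7]=8
(6, 7): arr[6]=13 > arr[7]=8

Total inversions: 11

The array has 11 inversion(s): (0,1), (2,3), (2,4), (2,5), (2,7), (3,5), (3,7), (4,5), (4,7), (5,7), (6,7). Each pair (i,j) satisfies i < j and arr[i] > arr[j].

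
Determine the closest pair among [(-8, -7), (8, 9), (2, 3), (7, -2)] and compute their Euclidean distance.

Computing all pairwise distances among 4 points:

d((-8, -7), (8, 9)) = 22.6274
d((-8, -7), (2, 3)) = 14.1421
d((-8, -7), (7, -2)) = 15.8114
d((8, 9), (2, 3)) = 8.4853
d((8, 9), (7, -2)) = 11.0454
d((2, 3), (7, -2)) = 7.0711 <-- minimum

Closest pair: (2, 3) and (7, -2) with distance 7.0711

The closest pair is (2, 3) and (7, -2) with Euclidean distance 7.0711. For 4 points, brute-force pairwise comparison is shown above. For large n, the divide-and-conquer algorithm (sort by x, recurse on halves, check the dividing strip) achieves O(n log n).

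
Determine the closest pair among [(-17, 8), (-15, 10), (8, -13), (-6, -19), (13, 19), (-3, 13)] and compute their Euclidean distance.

Computing all pairwise distances among 6 points:

d((-17, 8), (-15, 10)) = 2.8284 <-- minimum
d((-17, 8), (8, -13)) = 32.6497
d((-17, 8), (-6, -19)) = 29.1548
d((-17, 8), (13, 19)) = 31.9531
d((-17, 8), (-3, 13)) = 14.8661
d((-15, 10), (8, -13)) = 32.5269
d((-15, 10), (-6, -19)) = 30.3645
d((-15, 10), (13, 19)) = 29.4109
d((-15, 10), (-3, 13)) = 12.3693
d((8, -13), (-6, -19)) = 15.2315
d((8, -13), (13, 19)) = 32.3883
d((8, -13), (-3, 13)) = 28.2312
d((-6, -19), (13, 19)) = 42.4853
d((-6, -19), (-3, 13)) = 32.1403
d((13, 19), (-3, 13)) = 17.088

Closest pair: (-17, 8) and (-15, 10) with distance 2.8284

The closest pair is (-17, 8) and (-15, 10) with Euclidean distance 2.8284. For 6 points, brute-force pairwise comparison is shown above. For large n, the divide-and-conquer algorithm (sort by x, recurse on halves, check the dividing strip) achieves O(n log n).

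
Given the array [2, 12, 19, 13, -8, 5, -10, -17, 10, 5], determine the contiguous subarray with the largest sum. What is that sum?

Using Kadane's algorithm on [2, 12, 19, 13, -8, 5, -10, -17, 10, 5]:

Scanning through the array:
Position 1 (value 12): max_ending_here = 14, max_so_far = 14
Position 2 (value 19): max_ending_here = 33, max_so_far = 33
Position 3 (value 13): max_ending_here = 46, max_so_far = 46
Position 4 (value -8): max_ending_here = 38, max_so_far = 46
Position 5 (value 5): max_ending_here = 43, max_so_far = 46
Position 6 (value -10): max_ending_here = 33, max_so_far = 46
Position 7 (value -17): max_ending_here = 16, max_so_far = 46
Position 8 (value 10): max_ending_here = 26, max_so_far = 46
Position 9 (value 5): max_ending_here = 31, max_so_far = 46

Maximum subarray: [2, 12, 19, 13]
Maximum sum: 46

The maximum subarray is [2, 12, 19, 13] with sum 46. This subarray runs from index 0 to index 3.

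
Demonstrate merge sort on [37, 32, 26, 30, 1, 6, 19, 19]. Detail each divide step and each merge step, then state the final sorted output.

Merge sort trace:

Split: [37, 32, 26, 30, 1, 6, 19, 19] -> [37, 32, 26, 30] and [1, 6, 19, 19]
  Split: [37, 32, 26, 30] -> [37, 32] and [26, 30]
    Split: [37, 32] -> [37] and [32]
    Merge: [37] + [32] -> [32, 37]
    Split: [26, 30] -> [26] and [30]
    Merge: [26] + [30] -> [26, 30]
  Merge: [32, 37] + [26, 30] -> [26, 30, 32, 37]
  Split: [1, 6, 19, 19] -> [1, 6] and [19, 19]
    Split: [1, 6] -> [1] and [6]
    Merge: [1] + [6] -> [1, 6]
    Split: [19, 19] -> [19] and [19]
    Merge: [19] + [19] -> [19, 19]
  Merge: [1, 6] + [19, 19] -> [1, 6, 19, 19]
Merge: [26, 30, 32, 37] + [1, 6, 19, 19] -> [1, 6, 19, 19, 26, 30, 32, 37]

Final sorted array: [1, 6, 19, 19, 26, 30, 32, 37]

The merge sort proceeds by recursively splitting the array and merging sorted halves.
After all merges, the sorted array is [1, 6, 19, 19, 26, 30, 32, 37].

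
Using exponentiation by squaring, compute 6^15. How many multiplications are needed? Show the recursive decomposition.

Computing 6^15 by squaring (build up from 6^1; each line after the first costs one multiplication):

6^1 = 6
6^2 = (6^1)^2 = 6^2 = 36
6^3 = 6 * 6^2 = 6 * 36 = 216
6^6 = (6^3)^2 = 216^2 = 46656
6^7 = 6 * 6^6 = 6 * 46656 = 279936
6^14 = (6^7)^2 = 279936^2 = 78364164096
6^15 = 6 * 6^14 = 6 * 78364164096 = 470184984576

Result: 470184984576
Multiplications needed: 6 (6 lines after 6^1)

6^15 = 470184984576. Using exponentiation by squaring, this requires 6 multiplications. The key idea: if the exponent is even, square the half-power; if odd, multiply by the base once.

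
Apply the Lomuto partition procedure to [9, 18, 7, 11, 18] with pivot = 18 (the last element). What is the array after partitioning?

Lomuto partition with pivot = 18:

Initial array: [9, 18, 7, 11, 18]

arr[0]=9 <= 18: swap with position 0, array becomes [9, 18, 7, 11, 18]
arr[1]=18 <= 18: swap with position 1, array becomes [9, 18, 7, 11, 18]
arr[2]=7 <= 18: swap with position 2, array becomes [9, 18, 7, 11, 18]
arr[3]=11 <= 18: swap with position 3, array becomes [9, 18, 7, 11, 18]

Place pivot at position 4: [9, 18, 7, 11, 18]
Pivot position: 4

After partitioning with pivot 18, the array becomes [9, 18, 7, 11, 18]. The pivot is placed at index 4. All elements to the left of the pivot are <= 18, and all elements to the right are > 18.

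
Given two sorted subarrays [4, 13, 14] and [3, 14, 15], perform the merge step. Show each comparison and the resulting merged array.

Merging process:

Compare 4 vs 3: take 3 from right. Merged: [3]
Compare 4 vs 14: take 4 from left. Merged: [3, 4]
Compare 13 vs 14: take 13 from left. Merged: [3, 4, 13]
Compare 14 vs 14: take 14 from left. Merged: [3, 4, 13, 14]
Append remaining from right: [14, 15]. Merged: [3, 4, 13, 14, 14, 15]

Final merged array: [3, 4, 13, 14, 14, 15]
Total comparisons: 4

The merged array is [3, 4, 13, 14, 14, 15], requiring 4 comparisons. The merge step runs in O(n) time where n is the total number of elements.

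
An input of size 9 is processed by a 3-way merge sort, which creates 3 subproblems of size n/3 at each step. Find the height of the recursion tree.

For divide and conquer with division factor 3:

Problem sizes at each level:
Level 0: 9
Level 1: 3
Level 2: 1

The root is level 0 and the size-1 base case is level 2 (the tree spans levels 0 through 2, i.e. 3 levels counting the root), so the depth is the number of divisions: log_3(9) = 2

The recursion tree depth is log_3(9) = 2. At each level, the problem size is divided by 3, so it takes 2 divisions to reduce to a base case of size 1. The algorithm makes 3 recursive calls at each level.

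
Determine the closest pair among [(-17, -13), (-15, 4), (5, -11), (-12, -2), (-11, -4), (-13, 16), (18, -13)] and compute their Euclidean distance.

Computing all pairwise distances among 7 points:

d((-17, -13), (-15, 4)) = 17.1172
d((-17, -13), (5, -11)) = 22.0907
d((-17, -13), (-12, -2)) = 12.083
d((-17, -13), (-11, -4)) = 10.8167
d((-17, -13), (-13, 16)) = 29.2746
d((-17, -13), (18, -13)) = 35.0
d((-15, 4), (5, -11)) = 25.0
d((-15, 4), (-12, -2)) = 6.7082
d((-15, 4), (-11, -4)) = 8.9443
d((-15, 4), (-13, 16)) = 12.1655
d((-15, 4), (18, -13)) = 37.1214
d((5, -11), (-12, -2)) = 19.2354
d((5, -11), (-11, -4)) = 17.4642
d((5, -11), (-13, 16)) = 32.45
d((5, -11), (18, -13)) = 13.1529
d((-12, -2), (-11, -4)) = 2.2361 <-- minimum
d((-12, -2), (-13, 16)) = 18.0278
d((-12, -2), (18, -13)) = 31.9531
d((-11, -4), (-13, 16)) = 20.0998
d((-11, -4), (18, -13)) = 30.3645
d((-13, 16), (18, -13)) = 42.45

Closest pair: (-12, -2) and (-11, -4) with distance 2.2361

The closest pair is (-12, -2) and (-11, -4) with Euclidean distance 2.2361. For 7 points, brute-force pairwise comparison is shown above. For large n, the divide-and-conquer algorithm (sort by x, recurse on halves, check the dividing strip) achieves O(n log n).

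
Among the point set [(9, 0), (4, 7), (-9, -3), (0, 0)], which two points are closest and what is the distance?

Computing all pairwise distances among 4 points:

d((9, 0), (4, 7)) = 8.6023
d((9, 0), (-9, -3)) = 18.2483
d((9, 0), (0, 0)) = 9.0
d((4, 7), (-9, -3)) = 16.4012
d((4, 7), (0, 0)) = 8.0623 <-- minimum
d((-9, -3), (0, 0)) = 9.4868

Closest pair: (4, 7) and (0, 0) with distance 8.0623

The closest pair is (4, 7) and (0, 0) with Euclidean distance 8.0623. For 4 points, brute-force pairwise comparison is shown above. For large n, the divide-and-conquer algorithm (sort by x, recurse on halves, check the dividing strip) achieves O(n log n).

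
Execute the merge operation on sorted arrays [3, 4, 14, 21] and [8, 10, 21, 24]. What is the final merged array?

Merging process:

Compare 3 vs 8: take 3 from left. Merged: [3]
Compare 4 vs 8: take 4 from left. Merged: [3, 4]
Compare 14 vs 8: take 8 from right. Merged: [3, 4, 8]
Compare 14 vs 10: take 10 from right. Merged: [3, 4, 8, 10]
Compare 14 vs 21: take 14 from left. Merged: [3, 4, 8, 10, 14]
Compare 21 vs 21: take 21 from left. Merged: [3, 4, 8, 10, 14, 21]
Append remaining from right: [21, 24]. Merged: [3, 4, 8, 10, 14, 21, 21, 24]

Final merged array: [3, 4, 8, 10, 14, 21, 21, 24]
Total comparisons: 6

The merged array is [3, 4, 8, 10, 14, 21, 21, 24], requiring 6 comparisons. The merge step runs in O(n) time where n is the total number of elements.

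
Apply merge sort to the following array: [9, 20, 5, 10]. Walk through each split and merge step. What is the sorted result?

Merge sort trace:

Split: [9, 20, 5, 10] -> [9, 20] and [5, 10]
  Split: [9, 20] -> [9] and [20]
  Merge: [9] + [20] -> [9, 20]
  Split: [5, 10] -> [5] and [10]
  Merge: [5] + [10] -> [5, 10]
Merge: [9, 20] + [5, 10] -> [5, 9, 10, 20]

Final sorted array: [5, 9, 10, 20]

The merge sort proceeds by recursively splitting the array and merging sorted halves.
After all merges, the sorted array is [5, 9, 10, 20].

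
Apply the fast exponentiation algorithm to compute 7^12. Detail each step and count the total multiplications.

Computing 7^12 by squaring (build up from 7^1; each line after the first costs one multiplication):

7^1 = 7
7^2 = (7^1)^2 = 7^2 = 49
7^3 = 7 * 7^2 = 7 * 49 = 343
7^6 = (7^3)^2 = 343^2 = 117649
7^12 = (7^6)^2 = 117649^2 = 13841287201

Result: 13841287201
Multiplications needed: 4 (4 lines after 7^1)

7^12 = 13841287201. Using exponentiation by squaring, this requires 4 multiplications. The key idea: if the exponent is even, square the half-power; if odd, multiply by the base once.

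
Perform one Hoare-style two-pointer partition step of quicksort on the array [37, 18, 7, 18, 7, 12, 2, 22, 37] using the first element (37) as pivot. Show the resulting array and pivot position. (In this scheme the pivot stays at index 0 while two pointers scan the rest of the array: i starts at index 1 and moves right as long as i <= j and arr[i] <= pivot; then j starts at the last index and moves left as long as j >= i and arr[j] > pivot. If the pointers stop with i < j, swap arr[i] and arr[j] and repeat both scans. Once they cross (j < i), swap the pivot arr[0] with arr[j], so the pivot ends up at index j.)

Hoare-style two-pointer partition with pivot = 37:

Initial array: [37, 18, 7, 18, 7, 12, 2, 22, 37]

Pointers start at i = 1, j = 8.
i ends at 9, j ends at 8: the pointers have crossed (j < i), so scanning stops.

Swap pivot arr[0] with arr[8] to place pivot at position 8: [37, 18, 7, 18, 7, 12, 2, 22, 37]
Pivot position: 8

After partitioning with pivot 37, the array becomes [37, 18, 7, 18, 7, 12, 2, 22, 37]. The pivot is placed at index 8. All elements to the left of the pivot are <= 37, and all elements to the right are > 37.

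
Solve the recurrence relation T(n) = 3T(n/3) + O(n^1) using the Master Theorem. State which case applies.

Master Theorem for T(n) = 3T(n/3) + O(n^1):

a = 3, b = 3, c = 1
log_b(a) = log_3(3) = 1.0000

Case 2: c = 1 = log_3(3) = 1.0000
T(n) = O(n^1 log n) = O(n log n)

For T(n) = 3T(n/3) + O(n^1): log_3(3) = 1.0000. This is Case 2 of the Master Theorem (c = log_b(a), equal work at all levels), giving O(n log n).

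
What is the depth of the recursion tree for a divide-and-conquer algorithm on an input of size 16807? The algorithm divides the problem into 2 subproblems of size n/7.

For divide and conquer with division factor 7:

Problem sizes at each level:
Level 0: 16807
Level 1: 2401
Level 2: 343
Level 3: 49
Level 4: 7
Level 5: 1

The root is level 0 and the size-1 base case is level 5 (the tree spans levels 0 through 5, i.e. 6 levels counting the root), so the depth is the number of divisions: log_7(16807) = 5

The recursion tree depth is log_7(16807) = 5. At each level, the problem size is divided by 7, so it takes 5 divisions to reduce to a base case of size 1. The algorithm makes 2 recursive calls at each level.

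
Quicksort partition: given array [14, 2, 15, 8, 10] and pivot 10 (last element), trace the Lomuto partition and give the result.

Lomuto partition with pivot = 10:

Initial array: [14, 2, 15, 8, 10]

arr[0]=14 > 10: no swap
arr[1]=2 <= 10: swap with position 0, array becomes [2, 14, 15, 8, 10]
arr[2]=15 > 10: no swap
arr[3]=8 <= 10: swap with position 1, array becomes [2, 8, 15, 14, 10]

Place pivot at position 2: [2, 8, 10, 14, 15]
Pivot position: 2

After partitioning with pivot 10, the array becomes [2, 8, 10, 14, 15]. The pivot is placed at index 2. All elements to the left of the pivot are <= 10, and all elements to the right are > 10.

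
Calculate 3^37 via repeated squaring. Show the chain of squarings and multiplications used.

Computing 3^37 by squaring (build up from 3^1; each line after the first costs one multiplication):

3^1 = 3
3^2 = (3^1)^2 = 3^2 = 9
3^4 = (3^2)^2 = 9^2 = 81
3^8 = (3^4)^2 = 81^2 = 6561
3^9 = 3 * 3^8 = 3 * 6561 = 19683
3^18 = (3^9)^2 = 19683^2 = 387420489
3^36 = (3^18)^2 = 387420489^2 = 150094635296999121
3^37 = 3 * 3^36 = 3 * 150094635296999121 = 450283905890997363

Result: 450283905890997363
Multiplications needed: 7 (7 lines after 3^1)

3^37 = 450283905890997363. Using exponentiation by squaring, this requires 7 multiplications. The key idea: if the exponent is even, square the half-power; if odd, multiply by the base once.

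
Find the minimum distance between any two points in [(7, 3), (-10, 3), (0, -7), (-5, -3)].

Computing all pairwise distances among 4 points:

d((7, 3), (-10, 3)) = 17.0
d((7, 3), (0, -7)) = 12.2066
d((7, 3), (-5, -3)) = 13.4164
d((-10, 3), (0, -7)) = 14.1421
d((-10, 3), (-5, -3)) = 7.8102
d((0, -7), (-5, -3)) = 6.4031 <-- minimum

Closest pair: (0, -7) and (-5, -3) with distance 6.4031

The closest pair is (0, -7) and (-5, -3) with Euclidean distance 6.4031. For 4 points, brute-force pairwise comparison is shown above. For large n, the divide-and-conquer algorithm (sort by x, recurse on halves, check the dividing strip) achieves O(n log n).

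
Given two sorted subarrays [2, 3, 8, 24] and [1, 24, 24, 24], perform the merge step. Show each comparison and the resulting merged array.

Merging process:

Compare 2 vs 1: take 1 from right. Merged: [1]
Compare 2 vs 24: take 2 from left. Merged: [1, 2]
Compare 3 vs 24: take 3 from left. Merged: [1, 2, 3]
Compare 8 vs 24: take 8 from left. Merged: [1, 2, 3, 8]
Compare 24 vs 24: take 24 from left. Merged: [1, 2, 3, 8, 24]
Append remaining from right: [24, 24, 24]. Merged: [1, 2, 3, 8, 24, 24, 24, 24]

Final merged array: [1, 2, 3, 8, 24, 24, 24, 24]
Total comparisons: 5

The merged array is [1, 2, 3, 8, 24, 24, 24, 24], requiring 5 comparisons. The merge step runs in O(n) time where n is the total number of elements.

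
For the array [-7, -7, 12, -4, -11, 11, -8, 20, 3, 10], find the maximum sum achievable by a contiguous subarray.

Using Kadane's algorithm on [-7, -7, 12, -4, -11, 11, -8, 20, 3, 10]:

Scanning through the array:
Position 1 (value -7): max_ending_here = -7, max_so_far = -7
Position 2 (value 12): max_ending_here = 12, max_so_far = 12
Position 3 (value -4): max_ending_here = 8, max_so_far = 12
Position 4 (value -11): max_ending_here = -3, max_so_far = 12
Position 5 (value 11): max_ending_here = 11, max_so_far = 12
Position 6 (value -8): max_ending_here = 3, max_so_far = 12
Position 7 (value 20): max_ending_here = 23, max_so_far = 23
Position 8 (value 3): max_ending_here = 26, max_so_far = 26
Position 9 (value 10): max_ending_here = 36, max_so_far = 36

Maximum subarray: [11, -8, 20, 3, 10]
Maximum sum: 36

The maximum subarray is [11, -8, 20, 3, 10] with sum 36. This subarray runs from index 5 to index 9.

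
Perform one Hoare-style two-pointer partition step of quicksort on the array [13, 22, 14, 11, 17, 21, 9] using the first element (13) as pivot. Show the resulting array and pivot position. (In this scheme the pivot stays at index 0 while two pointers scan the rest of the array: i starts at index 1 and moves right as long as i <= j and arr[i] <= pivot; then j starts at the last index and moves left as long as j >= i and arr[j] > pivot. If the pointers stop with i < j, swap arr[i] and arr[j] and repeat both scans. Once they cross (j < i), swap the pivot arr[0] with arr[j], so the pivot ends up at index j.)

Hoare-style two-pointer partition with pivot = 13:

Initial array: [13, 22, 14, 11, 17, 21, 9]

Pointers start at i = 1, j = 6.
i stops at index 1 (arr[1]=22 > 13), j stops at index 6 (arr[6]=9 <= 13): swap arr[1] and arr[6], array becomes [13, 9, 14, 11, 17, 21, 22]
i stops at index 2 (arr[2]=14 > 13), j stops at index 3 (arr[3]=11 <= 13): swap arr[2] and arr[3], array becomes [13, 9, 11, 14, 17, 21, 22]
i ends at 3, j ends at 2: the pointers have crossed (j < i), so scanning stops.

Swap pivot arr[0] with arr[2] to place pivot at position 2: [11, 9, 13, 14, 17, 21, 22]
Pivot position: 2

After partitioning with pivot 13, the array becomes [11, 9, 13, 14, 17, 21, 22]. The pivot is placed at index 2. All elements to the left of the pivot are <= 13, and all elements to the right are > 13.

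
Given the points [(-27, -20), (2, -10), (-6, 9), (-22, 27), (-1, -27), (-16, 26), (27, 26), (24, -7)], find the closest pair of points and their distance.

Computing all pairwise distances among 8 points:

d((-27, -20), (2, -10)) = 30.6757
d((-27, -20), (-6, 9)) = 35.805
d((-27, -20), (-22, 27)) = 47.2652
d((-27, -20), (-1, -27)) = 26.9258
d((-27, -20), (-16, 26)) = 47.2969
d((-27, -20), (27, 26)) = 70.9366
d((-27, -20), (24, -7)) = 52.6308
d((2, -10), (-6, 9)) = 20.6155
d((2, -10), (-22, 27)) = 44.1022
d((2, -10), (-1, -27)) = 17.2627
d((2, -10), (-16, 26)) = 40.2492
d((2, -10), (27, 26)) = 43.8292
d((2, -10), (24, -7)) = 22.2036
d((-6, 9), (-22, 27)) = 24.0832
d((-6, 9), (-1, -27)) = 36.3456
d((-6, 9), (-16, 26)) = 19.7231
d((-6, 9), (27, 26)) = 37.1214
d((-6, 9), (24, -7)) = 34.0
d((-22, 27), (-1, -27)) = 57.9396
d((-22, 27), (-16, 26)) = 6.0828 <-- minimum
d((-22, 27), (27, 26)) = 49.0102
d((-22, 27), (24, -7)) = 57.2014
d((-1, -27), (-16, 26)) = 55.0818
d((-1, -27), (27, 26)) = 59.9416
d((-1, -27), (24, -7)) = 32.0156
d((-16, 26), (27, 26)) = 43.0
d((-16, 26), (24, -7)) = 51.8556
d((27, 26), (24, -7)) = 33.1361

Closest pair: (-22, 27) and (-16, 26) with distance 6.0828

The closest pair is (-22, 27) and (-16, 26) with Euclidean distance 6.0828. For 8 points, brute-force pairwise comparison is shown above. For large n, the divide-and-conquer algorithm (sort by x, recurse on halves, check the dividing strip) achieves O(n log n).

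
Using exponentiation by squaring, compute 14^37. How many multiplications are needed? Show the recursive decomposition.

Computing 14^37 by squaring (build up from 14^1; each line after the first costs one multiplication):

14^1 = 14
14^2 = (14^1)^2 = 14^2 = 196
14^4 = (14^2)^2 = 196^2 = 38416
14^8 = (14^4)^2 = 38416^2 = 1475789056
14^9 = 14 * 14^8 = 14 * 1475789056 = 20661046784
14^18 = (14^9)^2 = 20661046784^2 = 426878854210636742656
14^36 = (14^18)^2 = 426878854210636742656^2 = 182225556172186058674940229804729969934336
14^37 = 14 * 14^36 = 14 * 182225556172186058674940229804729969934336 = 2551157786410604821449163217266219579080704

Result: 2551157786410604821449163217266219579080704
Multiplications needed: 7 (7 lines after 14^1)

14^37 = 2551157786410604821449163217266219579080704. Using exponentiation by squaring, this requires 7 multiplications. The key idea: if the exponent is even, square the half-power; if odd, multiply by the base once.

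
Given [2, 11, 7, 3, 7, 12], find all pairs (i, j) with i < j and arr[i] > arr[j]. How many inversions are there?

Finding inversions in [2, 11, 7, 3, 7, 12]:

(1, 2): arr[1]=11 > arr[2]=7
(1, 3): arr[1]=11 > arr[3]=3
(1, 4): arr[1]=11 > arr[4]=7
(2, 3): arr[2]=7 > arr[3]=3

Total inversions: 4

The array has 4 inversion(s): (1,2), (1,3), (1,4), (2,3). Each pair (i,j) satisfies i < j and arr[i] > arr[j].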